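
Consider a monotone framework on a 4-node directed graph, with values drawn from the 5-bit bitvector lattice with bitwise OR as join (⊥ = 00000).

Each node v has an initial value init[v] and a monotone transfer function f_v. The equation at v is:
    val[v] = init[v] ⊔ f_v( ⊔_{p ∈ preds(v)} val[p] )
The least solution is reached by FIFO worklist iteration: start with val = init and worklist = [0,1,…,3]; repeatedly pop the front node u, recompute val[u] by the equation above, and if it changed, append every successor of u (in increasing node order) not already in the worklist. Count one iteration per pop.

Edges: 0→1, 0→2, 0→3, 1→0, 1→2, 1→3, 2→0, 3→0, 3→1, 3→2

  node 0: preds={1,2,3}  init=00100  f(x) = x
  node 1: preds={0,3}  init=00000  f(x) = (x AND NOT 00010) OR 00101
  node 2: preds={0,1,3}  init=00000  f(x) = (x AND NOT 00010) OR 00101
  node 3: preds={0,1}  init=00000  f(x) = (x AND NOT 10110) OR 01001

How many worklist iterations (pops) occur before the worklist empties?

Worklist (9 pops):
  #1 pop 0: in=00000 → 00100 (no change)
  #2 pop 1: in=00100 → 00101 (was 00000); enqueue [0]
  #3 pop 2: in=00101 → 00101 (was 00000); enqueue []
  #4 pop 3: in=00101 → 01001 (was 00000); enqueue [1,2]
  #5 pop 0: in=01101 → 01101 (was 00100); enqueue [3]
  #6 pop 1: in=01101 → 01101 (was 00101); enqueue [0]
  #7 pop 2: in=01101 → 01101 (was 00101); enqueue []
  #8 pop 3: in=01101 → 01001 (no change)
  #9 pop 0: in=01101 → 01101 (no change)

Fixpoint:
  val[0] = 01101
  val[1] = 01101
  val[2] = 01101
  val[3] = 01001

9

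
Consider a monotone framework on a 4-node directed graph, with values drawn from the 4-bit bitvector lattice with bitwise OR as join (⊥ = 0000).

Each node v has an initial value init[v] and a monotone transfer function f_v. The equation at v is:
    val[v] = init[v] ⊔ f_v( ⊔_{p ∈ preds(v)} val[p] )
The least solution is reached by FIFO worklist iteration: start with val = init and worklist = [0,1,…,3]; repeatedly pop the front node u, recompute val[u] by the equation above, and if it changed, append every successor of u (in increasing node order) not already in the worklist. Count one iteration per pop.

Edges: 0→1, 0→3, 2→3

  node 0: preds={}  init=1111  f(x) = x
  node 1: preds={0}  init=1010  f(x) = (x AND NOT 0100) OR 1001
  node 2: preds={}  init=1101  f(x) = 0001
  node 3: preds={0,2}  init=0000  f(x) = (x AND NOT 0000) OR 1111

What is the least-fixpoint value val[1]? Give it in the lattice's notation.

Worklist (4 pops):
  #1 pop 0: in=0000 → 1111 (no change)
  #2 pop 1: in=1111 → 1011 (was 1010); enqueue []
  #3 pop 2: in=0000 → 1101 (no change)
  #4 pop 3: in=1111 → 1111 (was 0000); enqueue []

Fixpoint:
  val[0] = 1111
  val[1] = 1011
  val[2] = 1101
  val[3] = 1111

1011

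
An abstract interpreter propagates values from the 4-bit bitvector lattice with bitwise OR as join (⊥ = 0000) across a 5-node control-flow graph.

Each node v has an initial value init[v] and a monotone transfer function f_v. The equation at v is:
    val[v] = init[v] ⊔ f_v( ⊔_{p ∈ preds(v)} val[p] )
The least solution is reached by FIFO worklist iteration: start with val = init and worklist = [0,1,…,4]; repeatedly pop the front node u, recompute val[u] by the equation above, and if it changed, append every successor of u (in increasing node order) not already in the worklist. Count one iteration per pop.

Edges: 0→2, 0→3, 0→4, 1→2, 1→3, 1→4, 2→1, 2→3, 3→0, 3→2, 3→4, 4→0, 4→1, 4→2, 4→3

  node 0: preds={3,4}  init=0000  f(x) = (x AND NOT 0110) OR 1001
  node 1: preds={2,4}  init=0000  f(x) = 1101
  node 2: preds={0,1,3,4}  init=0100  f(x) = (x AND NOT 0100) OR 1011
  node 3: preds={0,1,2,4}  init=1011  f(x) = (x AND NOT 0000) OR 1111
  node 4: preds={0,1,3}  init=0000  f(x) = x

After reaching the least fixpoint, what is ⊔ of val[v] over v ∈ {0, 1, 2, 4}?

1111

Trace (9 dequeues):
  [1] u=0 | in 1011 | out 1001 | prev 0000 | push {}
  [2] u=1 | in 0100 | out 1101 | prev 0000 | push {}
  [3] u=2 | in 1111 | out 1111 | prev 0100 | push {1}
  [4] u=3 | in 1111 | out 1111 | prev 1011 | push {0,2}
  [5] u=4 | in 1111 | out 1111 | prev 0000 | push {3}
  [6] u=1 | in 1111 | out 1101 | ==
  [7] u=0 | in 1111 | out 1001 | ==
  [8] u=2 | in 1111 | out 1111 | ==
  [9] u=3 | in 1111 | out 1111 | ==

Converged values:
  [0] 1001
  [1] 1101
  [2] 1111
  [3] 1111
  [4] 1111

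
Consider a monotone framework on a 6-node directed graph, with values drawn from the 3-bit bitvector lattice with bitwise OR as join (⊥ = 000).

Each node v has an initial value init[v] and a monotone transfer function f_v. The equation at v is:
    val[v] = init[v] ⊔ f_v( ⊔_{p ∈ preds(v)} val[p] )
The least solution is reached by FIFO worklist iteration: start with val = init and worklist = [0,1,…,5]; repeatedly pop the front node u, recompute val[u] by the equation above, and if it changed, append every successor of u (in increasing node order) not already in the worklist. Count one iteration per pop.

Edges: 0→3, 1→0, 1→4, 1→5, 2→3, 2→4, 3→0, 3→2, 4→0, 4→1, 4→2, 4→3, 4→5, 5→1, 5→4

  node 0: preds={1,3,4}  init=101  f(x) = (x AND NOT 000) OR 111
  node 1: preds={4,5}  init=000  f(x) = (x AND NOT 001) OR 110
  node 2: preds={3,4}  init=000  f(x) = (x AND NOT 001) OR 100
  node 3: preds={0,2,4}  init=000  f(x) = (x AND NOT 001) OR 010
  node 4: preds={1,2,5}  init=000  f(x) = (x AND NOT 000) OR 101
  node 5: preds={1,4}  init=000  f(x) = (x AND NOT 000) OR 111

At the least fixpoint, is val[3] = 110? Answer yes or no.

yes

Iteration log — 11 steps:
  step 1. node 0  ⊔preds=000  new=111  old=101  +wl: 
  step 2. node 1  ⊔preds=000  new=110  old=000  +wl: 0
  step 3. node 2  ⊔preds=000  new=100  old=000  +wl: 
  step 4. node 3  ⊔preds=111  new=110  old=000  +wl: 2
  step 5. node 4  ⊔preds=110  new=111  old=000  +wl: 1,3
  step 6. node 5  ⊔preds=111  new=111  old=000  +wl: 4
  step 7. node 0  ⊔preds=111  new=111  stable
  step 8. node 2  ⊔preds=111  new=110  old=100  +wl: 
  step 9. node 1  ⊔preds=111  new=110  stable
  step 10. node 3  ⊔preds=111  new=110  stable
  step 11. node 4  ⊔preds=111  new=111  stable

Least fixpoint reached:
  node 0: 111
  node 1: 110
  node 2: 110
  node 3: 110
  node 4: 111
  node 5: 111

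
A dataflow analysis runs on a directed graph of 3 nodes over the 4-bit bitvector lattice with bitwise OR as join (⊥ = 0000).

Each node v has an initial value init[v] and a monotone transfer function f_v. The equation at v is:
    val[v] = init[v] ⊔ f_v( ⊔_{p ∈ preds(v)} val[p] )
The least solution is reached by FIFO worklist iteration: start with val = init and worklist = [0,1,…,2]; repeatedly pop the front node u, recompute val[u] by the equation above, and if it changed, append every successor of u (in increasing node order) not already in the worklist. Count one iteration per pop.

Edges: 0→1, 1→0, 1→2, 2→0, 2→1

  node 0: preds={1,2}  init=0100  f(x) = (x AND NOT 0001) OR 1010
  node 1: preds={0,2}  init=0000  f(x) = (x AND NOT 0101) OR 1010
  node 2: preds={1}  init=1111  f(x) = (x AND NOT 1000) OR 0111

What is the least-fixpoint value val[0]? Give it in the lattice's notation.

1110

Iteration log — 4 steps:
  step 1. node 0  ⊔preds=1111  new=1110  old=0100  +wl: 
  step 2. node 1  ⊔preds=1111  new=1010  old=0000  +wl: 0
  step 3. node 2  ⊔preds=1010  new=1111  stable
  step 4. node 0  ⊔preds=1111  new=1110  stable

Least fixpoint reached:
  node 0: 1110
  node 1: 1010
  node 2: 1111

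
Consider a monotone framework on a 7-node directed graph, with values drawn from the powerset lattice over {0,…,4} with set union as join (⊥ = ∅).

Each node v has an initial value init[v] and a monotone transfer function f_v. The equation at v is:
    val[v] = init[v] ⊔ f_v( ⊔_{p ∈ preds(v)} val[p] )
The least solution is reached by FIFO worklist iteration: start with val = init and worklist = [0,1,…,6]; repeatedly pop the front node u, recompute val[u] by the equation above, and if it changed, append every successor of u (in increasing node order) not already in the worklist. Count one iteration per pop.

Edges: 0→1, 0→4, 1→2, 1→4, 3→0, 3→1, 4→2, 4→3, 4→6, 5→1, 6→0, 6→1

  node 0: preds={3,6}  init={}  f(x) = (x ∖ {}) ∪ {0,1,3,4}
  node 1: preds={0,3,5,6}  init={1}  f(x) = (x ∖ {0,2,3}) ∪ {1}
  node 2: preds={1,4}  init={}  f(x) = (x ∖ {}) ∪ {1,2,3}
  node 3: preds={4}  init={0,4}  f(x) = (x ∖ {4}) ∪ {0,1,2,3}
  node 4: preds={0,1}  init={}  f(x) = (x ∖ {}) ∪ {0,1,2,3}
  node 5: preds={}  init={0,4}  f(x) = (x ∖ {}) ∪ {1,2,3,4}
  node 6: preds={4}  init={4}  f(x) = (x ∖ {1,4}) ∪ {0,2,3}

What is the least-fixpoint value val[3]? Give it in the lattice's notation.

Trace (12 dequeues):
  [1] u=0 | in {0,4} | out {0,1,3,4} | prev {} | push {}
  [2] u=1 | in {0,1,3,4} | out {1,4} | prev {1} | push {}
  [3] u=2 | in {1,4} | out {1,2,3,4} | prev {} | push {}
  [4] u=3 | in {} | out {0,1,2,3,4} | prev {0,4} | push {0,1}
  [5] u=4 | in {0,1,3,4} | out {0,1,2,3,4} | prev {} | push {2,3}
  [6] u=5 | in {} | out {0,1,2,3,4} | prev {0,4} | push {}
  [7] u=6 | in {0,1,2,3,4} | out {0,2,3,4} | prev {4} | push {}
  [8] u=0 | in {0,1,2,3,4} | out {0,1,2,3,4} | prev {0,1,3,4} | push {4}
  [9] u=1 | in {0,1,2,3,4} | out {1,4} | ==
  [10] u=2 | in {0,1,2,3,4} | out {0,1,2,3,4} | prev {1,2,3,4} | push {}
  [11] u=3 | in {0,1,2,3,4} | out {0,1,2,3,4} | ==
  [12] u=4 | in {0,1,2,3,4} | out {0,1,2,3,4} | ==

Converged values:
  [0] {0,1,2,3,4}
  [1] {1,4}
  [2] {0,1,2,3,4}
  [3] {0,1,2,3,4}
  [4] {0,1,2,3,4}
  [5] {0,1,2,3,4}
  [6] {0,2,3,4}

{0,1,2,3,4}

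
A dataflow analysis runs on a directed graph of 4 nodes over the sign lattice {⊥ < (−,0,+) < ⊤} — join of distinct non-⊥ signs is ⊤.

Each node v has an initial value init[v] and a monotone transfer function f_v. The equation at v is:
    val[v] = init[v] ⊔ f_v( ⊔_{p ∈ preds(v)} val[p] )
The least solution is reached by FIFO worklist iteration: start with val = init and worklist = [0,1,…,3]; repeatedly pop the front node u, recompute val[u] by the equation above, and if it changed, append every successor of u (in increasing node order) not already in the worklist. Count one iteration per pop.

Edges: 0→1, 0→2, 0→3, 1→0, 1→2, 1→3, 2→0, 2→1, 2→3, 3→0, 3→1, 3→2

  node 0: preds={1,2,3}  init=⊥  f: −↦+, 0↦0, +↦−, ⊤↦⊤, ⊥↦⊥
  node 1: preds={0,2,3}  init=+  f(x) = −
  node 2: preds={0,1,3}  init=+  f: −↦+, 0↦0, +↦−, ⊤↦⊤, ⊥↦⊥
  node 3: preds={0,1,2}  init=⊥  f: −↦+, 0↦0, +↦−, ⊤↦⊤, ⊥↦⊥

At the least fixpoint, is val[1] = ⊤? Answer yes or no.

yes

Iteration log — 8 steps:
  step 1. node 0  ⊔preds=+  new=−  old=⊥  +wl: 
  step 2. node 1  ⊔preds=⊤  new=⊤  old=+  +wl: 0
  step 3. node 2  ⊔preds=⊤  new=⊤  old=+  +wl: 1
  step 4. node 3  ⊔preds=⊤  new=⊤  old=⊥  +wl: 2
  step 5. node 0  ⊔preds=⊤  new=⊤  old=−  +wl: 3
  step 6. node 1  ⊔preds=⊤  new=⊤  stable
  step 7. node 2  ⊔preds=⊤  new=⊤  stable
  step 8. node 3  ⊔preds=⊤  new=⊤  stable

Least fixpoint reached:
  node 0: ⊤
  node 1: ⊤
  node 2: ⊤
  node 3: ⊤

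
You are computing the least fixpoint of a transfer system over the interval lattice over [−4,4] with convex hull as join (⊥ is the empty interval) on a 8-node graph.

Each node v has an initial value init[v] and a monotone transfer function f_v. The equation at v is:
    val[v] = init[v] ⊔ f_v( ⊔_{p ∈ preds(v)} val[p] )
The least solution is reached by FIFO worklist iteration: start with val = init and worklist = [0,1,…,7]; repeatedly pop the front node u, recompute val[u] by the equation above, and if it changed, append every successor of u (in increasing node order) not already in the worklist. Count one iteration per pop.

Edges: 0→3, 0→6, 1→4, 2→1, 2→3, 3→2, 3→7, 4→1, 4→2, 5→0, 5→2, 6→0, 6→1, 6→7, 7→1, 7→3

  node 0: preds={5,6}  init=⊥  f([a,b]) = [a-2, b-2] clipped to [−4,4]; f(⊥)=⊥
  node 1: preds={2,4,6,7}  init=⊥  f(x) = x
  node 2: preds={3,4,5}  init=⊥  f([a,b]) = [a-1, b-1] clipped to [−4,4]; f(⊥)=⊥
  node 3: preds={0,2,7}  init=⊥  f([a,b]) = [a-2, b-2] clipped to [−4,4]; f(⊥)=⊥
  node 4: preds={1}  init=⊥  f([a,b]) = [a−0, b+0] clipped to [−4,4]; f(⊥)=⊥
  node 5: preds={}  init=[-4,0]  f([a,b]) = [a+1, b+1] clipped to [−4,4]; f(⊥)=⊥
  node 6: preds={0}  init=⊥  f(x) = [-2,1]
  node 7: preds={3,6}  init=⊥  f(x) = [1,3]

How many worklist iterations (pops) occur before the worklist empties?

18

Worklist (18 pops):
  #1 pop 0: in=[-4,0] → [-4,-2] (was ⊥); enqueue []
  #2 pop 1: in=⊥ → ⊥ (no change)
  #3 pop 2: in=[-4,0] → [-4,-1] (was ⊥); enqueue [1]
  #4 pop 3: in=[-4,-1] → [-4,-3] (was ⊥); enqueue [2]
  #5 pop 4: in=⊥ → ⊥ (no change)
  #6 pop 5: in=⊥ → [-4,0] (no change)
  #7 pop 6: in=[-4,-2] → [-2,1] (was ⊥); enqueue [0]
  #8 pop 7: in=[-4,1] → [1,3] (was ⊥); enqueue [3]
  #9 pop 1: in=[-4,3] → [-4,3] (was ⊥); enqueue [4]
  #10 pop 2: in=[-4,0] → [-4,-1] (no change)
  #11 pop 0: in=[-4,1] → [-4,-1] (was [-4,-2]); enqueue [6]
  #12 pop 3: in=[-4,3] → [-4,1] (was [-4,-3]); enqueue [2,7]
  #13 pop 4: in=[-4,3] → [-4,3] (was ⊥); enqueue [1]
  #14 pop 6: in=[-4,-1] → [-2,1] (no change)
  #15 pop 2: in=[-4,3] → [-4,2] (was [-4,-1]); enqueue [3]
  #16 pop 7: in=[-4,1] → [1,3] (no change)
  #17 pop 1: in=[-4,3] → [-4,3] (no change)
  #18 pop 3: in=[-4,3] → [-4,1] (no change)

Fixpoint:
  val[0] = [-4,-1]
  val[1] = [-4,3]
  val[2] = [-4,2]
  val[3] = [-4,1]
  val[4] = [-4,3]
  val[5] = [-4,0]
  val[6] = [-2,1]
  val[7] = [1,3]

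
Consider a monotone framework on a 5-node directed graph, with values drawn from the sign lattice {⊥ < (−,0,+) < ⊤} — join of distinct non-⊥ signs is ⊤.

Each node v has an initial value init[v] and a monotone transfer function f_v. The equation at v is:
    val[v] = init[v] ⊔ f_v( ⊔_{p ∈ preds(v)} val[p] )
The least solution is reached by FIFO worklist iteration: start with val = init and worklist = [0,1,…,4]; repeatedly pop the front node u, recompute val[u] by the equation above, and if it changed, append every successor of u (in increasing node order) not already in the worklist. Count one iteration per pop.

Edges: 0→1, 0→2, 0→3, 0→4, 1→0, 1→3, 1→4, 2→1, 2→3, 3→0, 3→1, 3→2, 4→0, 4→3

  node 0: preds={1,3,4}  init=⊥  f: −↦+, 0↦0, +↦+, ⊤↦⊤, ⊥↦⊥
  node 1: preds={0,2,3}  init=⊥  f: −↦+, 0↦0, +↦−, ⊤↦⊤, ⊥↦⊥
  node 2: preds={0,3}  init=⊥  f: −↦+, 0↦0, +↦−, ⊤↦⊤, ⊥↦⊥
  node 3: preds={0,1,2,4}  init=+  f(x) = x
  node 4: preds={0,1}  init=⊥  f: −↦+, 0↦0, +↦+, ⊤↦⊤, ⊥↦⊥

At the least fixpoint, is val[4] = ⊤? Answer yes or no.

Worklist (12 pops):
  #1 pop 0: in=+ → + (was ⊥); enqueue []
  #2 pop 1: in=+ → − (was ⊥); enqueue [0]
  #3 pop 2: in=+ → − (was ⊥); enqueue [1]
  #4 pop 3: in=⊤ → ⊤ (was +); enqueue [2]
  #5 pop 4: in=⊤ → ⊤ (was ⊥); enqueue [3]
  #6 pop 0: in=⊤ → ⊤ (was +); enqueue [4]
  #7 pop 1: in=⊤ → ⊤ (was −); enqueue [0]
  #8 pop 2: in=⊤ → ⊤ (was −); enqueue [1]
  #9 pop 3: in=⊤ → ⊤ (no change)
  #10 pop 4: in=⊤ → ⊤ (no change)
  #11 pop 0: in=⊤ → ⊤ (no change)
  #12 pop 1: in=⊤ → ⊤ (no change)

Fixpoint:
  val[0] = ⊤
  val[1] = ⊤
  val[2] = ⊤
  val[3] = ⊤
  val[4] = ⊤

yes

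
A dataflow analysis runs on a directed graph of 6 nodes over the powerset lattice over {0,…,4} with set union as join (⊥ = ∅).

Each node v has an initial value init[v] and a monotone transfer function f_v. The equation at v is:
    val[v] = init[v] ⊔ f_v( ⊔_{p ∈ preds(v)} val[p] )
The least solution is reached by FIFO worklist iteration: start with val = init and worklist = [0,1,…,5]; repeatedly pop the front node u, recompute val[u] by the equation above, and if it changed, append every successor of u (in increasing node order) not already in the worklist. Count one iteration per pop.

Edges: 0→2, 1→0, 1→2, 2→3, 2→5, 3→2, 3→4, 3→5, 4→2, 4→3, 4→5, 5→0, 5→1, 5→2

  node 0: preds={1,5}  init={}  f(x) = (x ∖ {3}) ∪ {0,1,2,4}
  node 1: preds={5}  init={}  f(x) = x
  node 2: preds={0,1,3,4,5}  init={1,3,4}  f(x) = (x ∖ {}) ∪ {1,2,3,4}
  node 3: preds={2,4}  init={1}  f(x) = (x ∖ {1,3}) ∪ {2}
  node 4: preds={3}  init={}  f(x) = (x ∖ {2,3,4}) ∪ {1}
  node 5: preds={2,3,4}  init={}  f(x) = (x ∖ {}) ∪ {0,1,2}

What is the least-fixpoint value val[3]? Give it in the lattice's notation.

Trace (12 dequeues):
  [1] u=0 | in {} | out {0,1,2,4} | prev {} | push {}
  [2] u=1 | in {} | out {} | ==
  [3] u=2 | in {0,1,2,4} | out {0,1,2,3,4} | prev {1,3,4} | push {}
  [4] u=3 | in {0,1,2,3,4} | out {0,1,2,4} | prev {1} | push {2}
  [5] u=4 | in {0,1,2,4} | out {0,1} | prev {} | push {3}
  [6] u=5 | in {0,1,2,3,4} | out {0,1,2,3,4} | prev {} | push {0,1}
  [7] u=2 | in {0,1,2,3,4} | out {0,1,2,3,4} | ==
  [8] u=3 | in {0,1,2,3,4} | out {0,1,2,4} | ==
  [9] u=0 | in {0,1,2,3,4} | out {0,1,2,4} | ==
  [10] u=1 | in {0,1,2,3,4} | out {0,1,2,3,4} | prev {} | push {0,2}
  [11] u=0 | in {0,1,2,3,4} | out {0,1,2,4} | ==
  [12] u=2 | in {0,1,2,3,4} | out {0,1,2,3,4} | ==

Converged values:
  [0] {0,1,2,4}
  [1] {0,1,2,3,4}
  [2] {0,1,2,3,4}
  [3] {0,1,2,4}
  [4] {0,1}
  [5] {0,1,2,3,4}

{0,1,2,4}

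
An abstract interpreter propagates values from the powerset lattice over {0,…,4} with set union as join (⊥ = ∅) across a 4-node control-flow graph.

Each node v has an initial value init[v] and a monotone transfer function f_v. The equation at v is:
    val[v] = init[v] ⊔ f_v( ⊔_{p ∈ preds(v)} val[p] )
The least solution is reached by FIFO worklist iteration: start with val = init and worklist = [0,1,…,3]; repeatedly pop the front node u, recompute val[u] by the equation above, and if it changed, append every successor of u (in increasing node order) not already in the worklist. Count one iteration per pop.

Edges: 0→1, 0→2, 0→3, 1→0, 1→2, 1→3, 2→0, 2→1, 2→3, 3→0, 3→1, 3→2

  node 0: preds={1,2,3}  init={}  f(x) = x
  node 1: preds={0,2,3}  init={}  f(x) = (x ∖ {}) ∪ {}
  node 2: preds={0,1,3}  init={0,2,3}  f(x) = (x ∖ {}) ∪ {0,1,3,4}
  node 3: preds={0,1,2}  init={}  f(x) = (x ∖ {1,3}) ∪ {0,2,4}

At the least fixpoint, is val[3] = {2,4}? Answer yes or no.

no

Worklist (9 pops):
  #1 pop 0: in={0,2,3} → {0,2,3} (was {}); enqueue []
  #2 pop 1: in={0,2,3} → {0,2,3} (was {}); enqueue [0]
  #3 pop 2: in={0,2,3} → {0,1,2,3,4} (was {0,2,3}); enqueue [1]
  #4 pop 3: in={0,1,2,3,4} → {0,2,4} (was {}); enqueue [2]
  #5 pop 0: in={0,1,2,3,4} → {0,1,2,3,4} (was {0,2,3}); enqueue [3]
  #6 pop 1: in={0,1,2,3,4} → {0,1,2,3,4} (was {0,2,3}); enqueue [0]
  #7 pop 2: in={0,1,2,3,4} → {0,1,2,3,4} (no change)
  #8 pop 3: in={0,1,2,3,4} → {0,2,4} (no change)
  #9 pop 0: in={0,1,2,3,4} → {0,1,2,3,4} (no change)

Fixpoint:
  val[0] = {0,1,2,3,4}
  val[1] = {0,1,2,3,4}
  val[2] = {0,1,2,3,4}
  val[3] = {0,2,4}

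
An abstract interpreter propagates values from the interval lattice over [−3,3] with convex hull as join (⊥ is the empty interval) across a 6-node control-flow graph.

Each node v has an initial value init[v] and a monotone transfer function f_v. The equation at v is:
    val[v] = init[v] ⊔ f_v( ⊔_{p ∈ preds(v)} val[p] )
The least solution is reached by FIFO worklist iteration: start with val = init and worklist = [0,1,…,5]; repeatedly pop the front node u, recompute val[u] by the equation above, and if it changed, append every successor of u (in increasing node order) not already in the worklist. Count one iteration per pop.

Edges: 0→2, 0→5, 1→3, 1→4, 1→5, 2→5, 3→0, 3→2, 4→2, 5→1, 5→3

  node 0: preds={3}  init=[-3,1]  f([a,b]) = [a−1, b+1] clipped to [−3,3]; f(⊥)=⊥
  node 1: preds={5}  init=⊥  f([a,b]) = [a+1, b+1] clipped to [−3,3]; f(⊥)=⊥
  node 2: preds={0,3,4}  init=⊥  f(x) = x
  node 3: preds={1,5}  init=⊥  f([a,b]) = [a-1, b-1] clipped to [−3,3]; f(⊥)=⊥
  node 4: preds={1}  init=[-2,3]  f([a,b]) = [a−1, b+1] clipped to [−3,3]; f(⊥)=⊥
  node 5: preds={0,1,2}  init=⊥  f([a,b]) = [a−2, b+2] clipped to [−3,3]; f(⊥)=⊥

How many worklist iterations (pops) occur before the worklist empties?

13

Trace (13 dequeues):
  [1] u=0 | in ⊥ | out [-3,1] | ==
  [2] u=1 | in ⊥ | out ⊥ | ==
  [3] u=2 | in [-3,3] | out [-3,3] | prev ⊥ | push {}
  [4] u=3 | in ⊥ | out ⊥ | ==
  [5] u=4 | in ⊥ | out [-2,3] | ==
  [6] u=5 | in [-3,3] | out [-3,3] | prev ⊥ | push {1,3}
  [7] u=1 | in [-3,3] | out [-2,3] | prev ⊥ | push {4,5}
  [8] u=3 | in [-3,3] | out [-3,2] | prev ⊥ | push {0,2}
  [9] u=4 | in [-2,3] | out [-3,3] | prev [-2,3] | push {}
  [10] u=5 | in [-3,3] | out [-3,3] | ==
  [11] u=0 | in [-3,2] | out [-3,3] | prev [-3,1] | push {5}
  [12] u=2 | in [-3,3] | out [-3,3] | ==
  [13] u=5 | in [-3,3] | out [-3,3] | ==

Converged values:
  [0] [-3,3]
  [1] [-2,3]
  [2] [-3,3]
  [3] [-3,2]
  [4] [-3,3]
  [5] [-3,3]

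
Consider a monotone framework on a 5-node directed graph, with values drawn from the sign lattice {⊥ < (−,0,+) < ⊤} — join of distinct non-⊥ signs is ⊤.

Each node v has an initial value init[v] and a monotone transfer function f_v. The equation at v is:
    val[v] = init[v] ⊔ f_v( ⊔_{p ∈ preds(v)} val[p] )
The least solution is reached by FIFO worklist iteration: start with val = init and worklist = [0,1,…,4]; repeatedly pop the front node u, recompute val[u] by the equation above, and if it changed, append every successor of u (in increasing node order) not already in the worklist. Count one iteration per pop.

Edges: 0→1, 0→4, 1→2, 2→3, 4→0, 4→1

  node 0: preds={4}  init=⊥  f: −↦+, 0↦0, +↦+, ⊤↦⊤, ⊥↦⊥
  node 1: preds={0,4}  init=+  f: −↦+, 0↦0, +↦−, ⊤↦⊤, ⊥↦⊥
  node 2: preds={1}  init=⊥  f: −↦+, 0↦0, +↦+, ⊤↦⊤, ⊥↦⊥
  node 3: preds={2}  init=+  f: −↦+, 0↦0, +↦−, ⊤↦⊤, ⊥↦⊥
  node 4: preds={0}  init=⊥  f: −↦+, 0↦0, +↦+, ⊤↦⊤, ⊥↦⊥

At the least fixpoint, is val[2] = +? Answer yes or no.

yes

Worklist (5 pops):
  #1 pop 0: in=⊥ → ⊥ (no change)
  #2 pop 1: in=⊥ → + (no change)
  #3 pop 2: in=+ → + (was ⊥); enqueue []
  #4 pop 3: in=+ → ⊤ (was +); enqueue []
  #5 pop 4: in=⊥ → ⊥ (no change)

Fixpoint:
  val[0] = ⊥
  val[1] = +
  val[2] = +
  val[3] = ⊤
  val[4] = ⊥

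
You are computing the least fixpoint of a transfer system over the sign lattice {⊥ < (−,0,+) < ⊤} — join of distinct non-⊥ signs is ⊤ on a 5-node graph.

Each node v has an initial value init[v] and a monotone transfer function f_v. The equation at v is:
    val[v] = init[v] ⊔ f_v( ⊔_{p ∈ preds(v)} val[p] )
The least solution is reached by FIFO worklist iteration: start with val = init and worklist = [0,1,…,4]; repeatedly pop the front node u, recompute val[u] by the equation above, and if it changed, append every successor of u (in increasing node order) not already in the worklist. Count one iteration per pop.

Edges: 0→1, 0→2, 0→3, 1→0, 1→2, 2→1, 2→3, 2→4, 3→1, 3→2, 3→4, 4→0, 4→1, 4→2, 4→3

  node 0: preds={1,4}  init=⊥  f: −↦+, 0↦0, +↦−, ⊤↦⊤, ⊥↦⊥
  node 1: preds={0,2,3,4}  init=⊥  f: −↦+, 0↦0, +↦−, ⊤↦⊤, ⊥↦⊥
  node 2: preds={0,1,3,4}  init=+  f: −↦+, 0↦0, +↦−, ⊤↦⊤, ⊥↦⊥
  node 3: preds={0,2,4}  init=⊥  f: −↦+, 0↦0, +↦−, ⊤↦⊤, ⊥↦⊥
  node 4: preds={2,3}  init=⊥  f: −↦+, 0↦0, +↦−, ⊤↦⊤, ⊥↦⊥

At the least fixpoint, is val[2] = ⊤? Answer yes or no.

Iteration log — 13 steps:
  step 1. node 0  ⊔preds=⊥  new=⊥  stable
  step 2. node 1  ⊔preds=+  new=−  old=⊥  +wl: 0
  step 3. node 2  ⊔preds=−  new=+  stable
  step 4. node 3  ⊔preds=+  new=−  old=⊥  +wl: 1,2
  step 5. node 4  ⊔preds=⊤  new=⊤  old=⊥  +wl: 3
  step 6. node 0  ⊔preds=⊤  new=⊤  old=⊥  +wl: 
  step 7. node 1  ⊔preds=⊤  new=⊤  old=−  +wl: 0
  step 8. node 2  ⊔preds=⊤  new=⊤  old=+  +wl: 1,4
  step 9. node 3  ⊔preds=⊤  new=⊤  old=−  +wl: 2
  step 10. node 0  ⊔preds=⊤  new=⊤  stable
  step 11. node 1  ⊔preds=⊤  new=⊤  stable
  step 12. node 4  ⊔preds=⊤  new=⊤  stable
  step 13. node 2  ⊔preds=⊤  new=⊤  stable

Least fixpoint reached:
  node 0: ⊤
  node 1: ⊤
  node 2: ⊤
  node 3: ⊤
  node 4: ⊤

yes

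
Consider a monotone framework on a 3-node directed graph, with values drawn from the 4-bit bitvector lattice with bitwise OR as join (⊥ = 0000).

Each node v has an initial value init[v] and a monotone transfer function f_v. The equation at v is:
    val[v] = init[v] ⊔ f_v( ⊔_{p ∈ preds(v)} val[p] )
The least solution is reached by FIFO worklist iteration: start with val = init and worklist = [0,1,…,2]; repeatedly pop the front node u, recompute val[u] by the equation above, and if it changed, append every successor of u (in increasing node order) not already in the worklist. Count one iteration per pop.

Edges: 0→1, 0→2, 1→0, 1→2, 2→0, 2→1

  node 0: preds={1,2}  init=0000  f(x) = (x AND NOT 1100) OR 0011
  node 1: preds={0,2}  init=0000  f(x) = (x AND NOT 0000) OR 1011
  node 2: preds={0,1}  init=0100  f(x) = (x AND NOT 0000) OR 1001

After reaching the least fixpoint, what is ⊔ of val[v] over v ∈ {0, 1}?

1111

Iteration log — 5 steps:
  step 1. node 0  ⊔preds=0100  new=0011  old=0000  +wl: 
  step 2. node 1  ⊔preds=0111  new=1111  old=0000  +wl: 0
  step 3. node 2  ⊔preds=1111  new=1111  old=0100  +wl: 1
  step 4. node 0  ⊔preds=1111  new=0011  stable
  step 5. node 1  ⊔preds=1111  new=1111  stable

Least fixpoint reached:
  node 0: 0011
  node 1: 1111
  node 2: 1111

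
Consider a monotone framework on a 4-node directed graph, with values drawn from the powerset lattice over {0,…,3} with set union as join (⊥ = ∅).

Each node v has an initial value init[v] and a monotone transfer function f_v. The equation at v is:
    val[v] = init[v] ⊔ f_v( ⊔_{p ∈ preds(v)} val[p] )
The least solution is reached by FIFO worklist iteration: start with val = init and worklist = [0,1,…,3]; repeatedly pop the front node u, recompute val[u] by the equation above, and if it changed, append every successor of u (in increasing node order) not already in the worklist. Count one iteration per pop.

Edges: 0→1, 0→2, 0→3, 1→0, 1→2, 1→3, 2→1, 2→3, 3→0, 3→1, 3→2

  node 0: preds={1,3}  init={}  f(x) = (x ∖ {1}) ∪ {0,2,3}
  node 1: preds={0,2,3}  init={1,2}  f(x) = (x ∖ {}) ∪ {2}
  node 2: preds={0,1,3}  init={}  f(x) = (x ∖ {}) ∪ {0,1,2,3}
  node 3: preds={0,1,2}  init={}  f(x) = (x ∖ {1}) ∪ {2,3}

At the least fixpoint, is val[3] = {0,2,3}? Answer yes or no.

Worklist (7 pops):
  #1 pop 0: in={1,2} → {0,2,3} (was {}); enqueue []
  #2 pop 1: in={0,2,3} → {0,1,2,3} (was {1,2}); enqueue [0]
  #3 pop 2: in={0,1,2,3} → {0,1,2,3} (was {}); enqueue [1]
  #4 pop 3: in={0,1,2,3} → {0,2,3} (was {}); enqueue [2]
  #5 pop 0: in={0,1,2,3} → {0,2,3} (no change)
  #6 pop 1: in={0,1,2,3} → {0,1,2,3} (no change)
  #7 pop 2: in={0,1,2,3} → {0,1,2,3} (no change)

Fixpoint:
  val[0] = {0,2,3}
  val[1] = {0,1,2,3}
  val[2] = {0,1,2,3}
  val[3] = {0,2,3}

yes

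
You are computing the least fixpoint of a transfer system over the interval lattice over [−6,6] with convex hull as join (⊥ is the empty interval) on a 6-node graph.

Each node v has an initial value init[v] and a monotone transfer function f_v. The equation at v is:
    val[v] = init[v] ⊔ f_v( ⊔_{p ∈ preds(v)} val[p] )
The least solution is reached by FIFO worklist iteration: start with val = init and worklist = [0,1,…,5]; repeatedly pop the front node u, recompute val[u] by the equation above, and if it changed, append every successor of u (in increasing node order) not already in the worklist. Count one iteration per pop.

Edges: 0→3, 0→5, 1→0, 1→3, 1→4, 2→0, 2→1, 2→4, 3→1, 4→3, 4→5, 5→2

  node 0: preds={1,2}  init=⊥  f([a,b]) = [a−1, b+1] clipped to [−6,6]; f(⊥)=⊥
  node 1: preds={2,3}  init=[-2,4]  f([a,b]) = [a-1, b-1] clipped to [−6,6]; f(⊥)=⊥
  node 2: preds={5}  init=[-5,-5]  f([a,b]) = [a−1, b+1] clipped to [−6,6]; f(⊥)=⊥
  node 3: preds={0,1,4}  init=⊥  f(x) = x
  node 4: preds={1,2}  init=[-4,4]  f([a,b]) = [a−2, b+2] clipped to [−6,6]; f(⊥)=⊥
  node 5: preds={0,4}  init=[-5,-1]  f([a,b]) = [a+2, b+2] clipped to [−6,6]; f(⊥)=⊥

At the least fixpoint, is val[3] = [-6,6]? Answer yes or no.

yes

Trace (15 dequeues):
  [1] u=0 | in [-5,4] | out [-6,5] | prev ⊥ | push {}
  [2] u=1 | in [-5,-5] | out [-6,4] | prev [-2,4] | push {0}
  [3] u=2 | in [-5,-1] | out [-6,0] | prev [-5,-5] | push {1}
  [4] u=3 | in [-6,5] | out [-6,5] | prev ⊥ | push {}
  [5] u=4 | in [-6,4] | out [-6,6] | prev [-4,4] | push {3}
  [6] u=5 | in [-6,6] | out [-5,6] | prev [-5,-1] | push {2}
  [7] u=0 | in [-6,4] | out [-6,5] | ==
  [8] u=1 | in [-6,5] | out [-6,4] | ==
  [9] u=3 | in [-6,6] | out [-6,6] | prev [-6,5] | push {1}
  [10] u=2 | in [-5,6] | out [-6,6] | prev [-6,0] | push {0,4}
  [11] u=1 | in [-6,6] | out [-6,5] | prev [-6,4] | push {3}
  [12] u=0 | in [-6,6] | out [-6,6] | prev [-6,5] | push {5}
  [13] u=4 | in [-6,6] | out [-6,6] | ==
  [14] u=3 | in [-6,6] | out [-6,6] | ==
  [15] u=5 | in [-6,6] | out [-5,6] | ==

Converged values:
  [0] [-6,6]
  [1] [-6,5]
  [2] [-6,6]
  [3] [-6,6]
  [4] [-6,6]
  [5] [-5,6]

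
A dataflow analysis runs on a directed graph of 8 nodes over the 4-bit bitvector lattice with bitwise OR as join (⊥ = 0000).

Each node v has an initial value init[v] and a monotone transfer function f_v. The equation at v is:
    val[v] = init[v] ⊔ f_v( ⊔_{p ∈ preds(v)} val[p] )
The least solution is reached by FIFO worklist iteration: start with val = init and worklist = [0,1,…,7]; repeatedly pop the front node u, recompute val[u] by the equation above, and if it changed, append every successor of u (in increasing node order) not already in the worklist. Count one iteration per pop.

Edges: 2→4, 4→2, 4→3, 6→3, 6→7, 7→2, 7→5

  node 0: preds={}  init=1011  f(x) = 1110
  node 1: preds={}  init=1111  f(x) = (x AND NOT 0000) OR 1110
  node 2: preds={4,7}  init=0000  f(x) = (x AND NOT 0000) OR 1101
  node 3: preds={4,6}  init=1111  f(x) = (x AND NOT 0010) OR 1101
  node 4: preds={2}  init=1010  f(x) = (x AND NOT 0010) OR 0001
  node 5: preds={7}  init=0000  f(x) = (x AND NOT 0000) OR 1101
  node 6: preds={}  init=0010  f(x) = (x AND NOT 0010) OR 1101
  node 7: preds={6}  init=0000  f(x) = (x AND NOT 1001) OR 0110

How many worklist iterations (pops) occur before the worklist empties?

11

Worklist (11 pops):
  #1 pop 0: in=0000 → 1111 (was 1011); enqueue []
  #2 pop 1: in=0000 → 1111 (no change)
  #3 pop 2: in=1010 → 1111 (was 0000); enqueue []
  #4 pop 3: in=1010 → 1111 (no change)
  #5 pop 4: in=1111 → 1111 (was 1010); enqueue [2,3]
  #6 pop 5: in=0000 → 1101 (was 0000); enqueue []
  #7 pop 6: in=0000 → 1111 (was 0010); enqueue []
  #8 pop 7: in=1111 → 0110 (was 0000); enqueue [5]
  #9 pop 2: in=1111 → 1111 (no change)
  #10 pop 3: in=1111 → 1111 (no change)
  #11 pop 5: in=0110 → 1111 (was 1101); enqueue []

Fixpoint:
  val[0] = 1111
  val[1] = 1111
  val[2] = 1111
  val[3] = 1111
  val[4] = 1111
  val[5] = 1111
  val[6] = 1111
  val[7] = 0110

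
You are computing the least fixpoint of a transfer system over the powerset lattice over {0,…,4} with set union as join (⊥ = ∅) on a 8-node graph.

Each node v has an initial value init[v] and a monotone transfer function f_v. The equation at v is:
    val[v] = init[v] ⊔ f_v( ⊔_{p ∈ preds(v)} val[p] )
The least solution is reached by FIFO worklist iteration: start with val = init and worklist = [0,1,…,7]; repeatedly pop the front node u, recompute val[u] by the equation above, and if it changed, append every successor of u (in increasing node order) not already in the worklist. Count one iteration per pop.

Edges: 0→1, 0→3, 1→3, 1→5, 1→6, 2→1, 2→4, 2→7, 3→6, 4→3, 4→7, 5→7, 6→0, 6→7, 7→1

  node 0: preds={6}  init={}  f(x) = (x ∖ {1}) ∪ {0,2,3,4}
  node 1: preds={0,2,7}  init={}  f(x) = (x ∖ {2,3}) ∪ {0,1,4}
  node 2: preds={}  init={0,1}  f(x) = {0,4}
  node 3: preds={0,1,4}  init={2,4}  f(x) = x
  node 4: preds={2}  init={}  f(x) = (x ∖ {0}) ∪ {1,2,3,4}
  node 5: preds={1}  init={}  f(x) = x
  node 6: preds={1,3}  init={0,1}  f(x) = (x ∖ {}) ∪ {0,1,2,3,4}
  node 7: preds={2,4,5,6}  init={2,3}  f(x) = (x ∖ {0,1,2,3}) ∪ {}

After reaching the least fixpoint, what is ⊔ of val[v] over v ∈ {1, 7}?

{0,1,2,3,4}

Worklist (11 pops):
  #1 pop 0: in={0,1} → {0,2,3,4} (was {}); enqueue []
  #2 pop 1: in={0,1,2,3,4} → {0,1,4} (was {}); enqueue []
  #3 pop 2: in={} → {0,1,4} (was {0,1}); enqueue [1]
  #4 pop 3: in={0,1,2,3,4} → {0,1,2,3,4} (was {2,4}); enqueue []
  #5 pop 4: in={0,1,4} → {1,2,3,4} (was {}); enqueue [3]
  #6 pop 5: in={0,1,4} → {0,1,4} (was {}); enqueue []
  #7 pop 6: in={0,1,2,3,4} → {0,1,2,3,4} (was {0,1}); enqueue [0]
  #8 pop 7: in={0,1,2,3,4} → {2,3,4} (was {2,3}); enqueue []
  #9 pop 1: in={0,1,2,3,4} → {0,1,4} (no change)
  #10 pop 3: in={0,1,2,3,4} → {0,1,2,3,4} (no change)
  #11 pop 0: in={0,1,2,3,4} → {0,2,3,4} (no change)

Fixpoint:
  val[0] = {0,2,3,4}
  val[1] = {0,1,4}
  val[2] = {0,1,4}
  val[3] = {0,1,2,3,4}
  val[4] = {1,2,3,4}
  val[5] = {0,1,4}
  val[6] = {0,1,2,3,4}
  val[7] = {2,3,4}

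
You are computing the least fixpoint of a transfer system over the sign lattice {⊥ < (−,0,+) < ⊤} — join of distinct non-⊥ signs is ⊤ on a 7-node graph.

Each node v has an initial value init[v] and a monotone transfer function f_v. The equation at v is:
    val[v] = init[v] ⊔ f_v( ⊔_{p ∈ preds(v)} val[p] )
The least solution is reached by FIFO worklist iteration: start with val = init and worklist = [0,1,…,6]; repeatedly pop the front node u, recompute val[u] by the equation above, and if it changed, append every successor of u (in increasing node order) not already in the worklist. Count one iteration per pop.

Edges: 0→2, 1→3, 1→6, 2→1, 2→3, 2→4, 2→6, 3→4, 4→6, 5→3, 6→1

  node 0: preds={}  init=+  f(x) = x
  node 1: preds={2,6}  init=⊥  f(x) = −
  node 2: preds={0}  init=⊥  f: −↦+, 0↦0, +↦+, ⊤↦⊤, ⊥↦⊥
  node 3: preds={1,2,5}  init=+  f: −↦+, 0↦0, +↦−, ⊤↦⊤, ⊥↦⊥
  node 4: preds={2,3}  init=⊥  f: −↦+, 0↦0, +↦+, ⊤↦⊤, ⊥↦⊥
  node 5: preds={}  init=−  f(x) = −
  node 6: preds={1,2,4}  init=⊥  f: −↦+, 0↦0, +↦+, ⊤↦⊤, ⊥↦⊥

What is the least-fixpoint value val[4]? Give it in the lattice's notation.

Trace (8 dequeues):
  [1] u=0 | in ⊥ | out + | ==
  [2] u=1 | in ⊥ | out − | prev ⊥ | push {}
  [3] u=2 | in + | out + | prev ⊥ | push {1}
  [4] u=3 | in ⊤ | out ⊤ | prev + | push {}
  [5] u=4 | in ⊤ | out ⊤ | prev ⊥ | push {}
  [6] u=5 | in ⊥ | out − | ==
  [7] u=6 | in ⊤ | out ⊤ | prev ⊥ | push {}
  [8] u=1 | in ⊤ | out − | ==

Converged values:
  [0] +
  [1] −
  [2] +
  [3] ⊤
  [4] ⊤
  [5] −
  [6] ⊤

⊤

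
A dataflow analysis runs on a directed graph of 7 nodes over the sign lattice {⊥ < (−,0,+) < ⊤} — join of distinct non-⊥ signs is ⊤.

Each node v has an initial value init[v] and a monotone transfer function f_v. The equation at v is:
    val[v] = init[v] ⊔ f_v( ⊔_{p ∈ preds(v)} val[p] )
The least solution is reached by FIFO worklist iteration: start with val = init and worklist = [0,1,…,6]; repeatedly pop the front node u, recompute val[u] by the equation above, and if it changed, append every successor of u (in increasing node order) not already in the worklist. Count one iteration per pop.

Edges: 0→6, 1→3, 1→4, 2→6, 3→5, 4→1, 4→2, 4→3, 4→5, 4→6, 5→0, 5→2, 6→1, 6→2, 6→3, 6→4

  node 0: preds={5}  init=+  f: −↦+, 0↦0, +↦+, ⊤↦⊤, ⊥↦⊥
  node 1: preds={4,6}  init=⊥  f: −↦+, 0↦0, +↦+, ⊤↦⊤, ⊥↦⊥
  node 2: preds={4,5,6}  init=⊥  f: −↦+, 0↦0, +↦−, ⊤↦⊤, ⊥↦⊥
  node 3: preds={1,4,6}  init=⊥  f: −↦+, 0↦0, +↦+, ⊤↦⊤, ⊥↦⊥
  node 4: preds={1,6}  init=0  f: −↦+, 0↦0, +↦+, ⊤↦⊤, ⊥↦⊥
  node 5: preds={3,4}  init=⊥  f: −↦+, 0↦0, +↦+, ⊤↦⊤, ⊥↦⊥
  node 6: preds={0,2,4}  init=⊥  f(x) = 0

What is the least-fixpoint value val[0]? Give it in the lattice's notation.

⊤

Worklist (13 pops):
  #1 pop 0: in=⊥ → + (no change)
  #2 pop 1: in=0 → 0 (was ⊥); enqueue []
  #3 pop 2: in=0 → 0 (was ⊥); enqueue []
  #4 pop 3: in=0 → 0 (was ⊥); enqueue []
  #5 pop 4: in=0 → 0 (no change)
  #6 pop 5: in=0 → 0 (was ⊥); enqueue [0,2]
  #7 pop 6: in=⊤ → 0 (was ⊥); enqueue [1,3,4]
  #8 pop 0: in=0 → ⊤ (was +); enqueue [6]
  #9 pop 2: in=0 → 0 (no change)
  #10 pop 1: in=0 → 0 (no change)
  #11 pop 3: in=0 → 0 (no change)
  #12 pop 4: in=0 → 0 (no change)
  #13 pop 6: in=⊤ → 0 (no change)

Fixpoint:
  val[0] = ⊤
  val[1] = 0
  val[2] = 0
  val[3] = 0
  val[4] = 0
  val[5] = 0
  val[6] = 0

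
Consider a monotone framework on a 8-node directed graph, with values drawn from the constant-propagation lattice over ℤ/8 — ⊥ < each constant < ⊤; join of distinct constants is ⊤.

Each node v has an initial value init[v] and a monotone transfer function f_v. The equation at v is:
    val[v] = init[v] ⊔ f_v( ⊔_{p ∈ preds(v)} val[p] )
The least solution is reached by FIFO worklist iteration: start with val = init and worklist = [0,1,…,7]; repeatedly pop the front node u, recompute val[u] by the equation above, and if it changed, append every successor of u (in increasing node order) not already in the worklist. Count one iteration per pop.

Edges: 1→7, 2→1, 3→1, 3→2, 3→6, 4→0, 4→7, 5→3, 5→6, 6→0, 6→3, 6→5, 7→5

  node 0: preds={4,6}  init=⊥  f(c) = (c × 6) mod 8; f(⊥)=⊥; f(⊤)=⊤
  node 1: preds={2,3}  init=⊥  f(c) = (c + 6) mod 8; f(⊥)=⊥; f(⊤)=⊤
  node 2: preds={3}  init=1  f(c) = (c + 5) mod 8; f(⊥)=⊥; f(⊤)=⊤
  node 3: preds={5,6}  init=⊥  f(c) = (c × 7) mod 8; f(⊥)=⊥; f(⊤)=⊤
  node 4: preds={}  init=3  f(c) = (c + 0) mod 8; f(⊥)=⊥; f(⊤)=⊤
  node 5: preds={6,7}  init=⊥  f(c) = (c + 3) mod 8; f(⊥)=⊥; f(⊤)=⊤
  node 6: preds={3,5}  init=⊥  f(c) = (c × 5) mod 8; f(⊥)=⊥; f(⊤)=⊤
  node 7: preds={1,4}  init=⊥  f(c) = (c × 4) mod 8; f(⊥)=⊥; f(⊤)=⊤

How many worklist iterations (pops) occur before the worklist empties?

18

Trace (18 dequeues):
  [1] u=0 | in 3 | out 2 | prev ⊥ | push {}
  [2] u=1 | in 1 | out 7 | prev ⊥ | push {}
  [3] u=2 | in ⊥ | out 1 | ==
  [4] u=3 | in ⊥ | out ⊥ | ==
  [5] u=4 | in ⊥ | out 3 | ==
  [6] u=5 | in ⊥ | out ⊥ | ==
  [7] u=6 | in ⊥ | out ⊥ | ==
  [8] u=7 | in ⊤ | out ⊤ | prev ⊥ | push {5}
  [9] u=5 | in ⊤ | out ⊤ | prev ⊥ | push {3,6}
  [10] u=3 | in ⊤ | out ⊤ | prev ⊥ | push {1,2}
  [11] u=6 | in ⊤ | out ⊤ | prev ⊥ | push {0,3,5}
  [12] u=1 | in ⊤ | out ⊤ | prev 7 | push {7}
  [13] u=2 | in ⊤ | out ⊤ | prev 1 | push {1}
  [14] u=0 | in ⊤ | out ⊤ | prev 2 | push {}
  [15] u=3 | in ⊤ | out ⊤ | ==
  [16] u=5 | in ⊤ | out ⊤ | ==
  [17] u=7 | in ⊤ | out ⊤ | ==
  [18] u=1 | in ⊤ | out ⊤ | ==

Converged values:
  [0] ⊤
  [1] ⊤
  [2] ⊤
  [3] ⊤
  [4] 3
  [5] ⊤
  [6] ⊤
  [7] ⊤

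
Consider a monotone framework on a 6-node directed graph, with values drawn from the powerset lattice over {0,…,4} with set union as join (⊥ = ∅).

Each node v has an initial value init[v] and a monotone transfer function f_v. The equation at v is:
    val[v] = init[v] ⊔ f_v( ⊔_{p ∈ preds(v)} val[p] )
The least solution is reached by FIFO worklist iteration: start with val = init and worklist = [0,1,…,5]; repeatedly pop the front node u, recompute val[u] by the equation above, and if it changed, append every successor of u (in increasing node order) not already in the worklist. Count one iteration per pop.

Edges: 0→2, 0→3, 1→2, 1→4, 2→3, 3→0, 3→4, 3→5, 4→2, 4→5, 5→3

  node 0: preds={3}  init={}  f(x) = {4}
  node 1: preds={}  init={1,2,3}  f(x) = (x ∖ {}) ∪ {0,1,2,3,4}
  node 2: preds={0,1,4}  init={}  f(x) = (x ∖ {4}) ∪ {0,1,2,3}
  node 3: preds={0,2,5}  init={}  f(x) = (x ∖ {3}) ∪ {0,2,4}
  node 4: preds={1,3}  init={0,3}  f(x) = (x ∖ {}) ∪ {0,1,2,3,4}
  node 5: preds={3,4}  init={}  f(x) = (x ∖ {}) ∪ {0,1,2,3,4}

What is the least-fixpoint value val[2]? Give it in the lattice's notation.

{0,1,2,3}

Worklist (9 pops):
  #1 pop 0: in={} → {4} (was {}); enqueue []
  #2 pop 1: in={} → {0,1,2,3,4} (was {1,2,3}); enqueue []
  #3 pop 2: in={0,1,2,3,4} → {0,1,2,3} (was {}); enqueue []
  #4 pop 3: in={0,1,2,3,4} → {0,1,2,4} (was {}); enqueue [0]
  #5 pop 4: in={0,1,2,3,4} → {0,1,2,3,4} (was {0,3}); enqueue [2]
  #6 pop 5: in={0,1,2,3,4} → {0,1,2,3,4} (was {}); enqueue [3]
  #7 pop 0: in={0,1,2,4} → {4} (no change)
  #8 pop 2: in={0,1,2,3,4} → {0,1,2,3} (no change)
  #9 pop 3: in={0,1,2,3,4} → {0,1,2,4} (no change)

Fixpoint:
  val[0] = {4}
  val[1] = {0,1,2,3,4}
  val[2] = {0,1,2,3}
  val[3] = {0,1,2,4}
  val[4] = {0,1,2,3,4}
  val[5] = {0,1,2,3,4}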